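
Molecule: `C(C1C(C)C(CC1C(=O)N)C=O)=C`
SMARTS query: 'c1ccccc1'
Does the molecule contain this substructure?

The pattern c1ccccc1 describes six aromatic carbons in a ring — a benzene ring.
The closest candidate here is a methyl group (-CH3), but no six-membered all-carbon aromatic ring is present. No other fragment satisfies the full query, so there is no match.

No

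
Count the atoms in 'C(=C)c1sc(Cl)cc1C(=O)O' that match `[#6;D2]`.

Check the 11 heavy atoms by environment: 1× s (aromatic, D2) → no; 3× c (aromatic, D3) → no; 1× c (aromatic, D2) → match; 1× Cl (D1) → no; 1× C (D2) → match; 1× C (D1) → no; 1× C (D3) → no; 2× O (D1) → no.
Summing the matching environments: 1 + 1 = 2 matching atoms.

2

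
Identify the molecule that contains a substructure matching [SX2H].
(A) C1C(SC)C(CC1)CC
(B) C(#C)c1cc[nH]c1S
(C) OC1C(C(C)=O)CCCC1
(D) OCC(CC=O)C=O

B

[SX2H] describes an aliphatic sulfur with two connections, one being H (a thiol).
(A) has a methylthio ether (-SCH3) but the sulfur has H0 (bonded to two carbons), not H1.
(B) contains a thiol (-SH), which satisfies every atom and bond constraint.
(C) has a hydroxyl group (-OH) but it is an -OH, not an -SH.
(D) has a hydroxyl group (-OH) but it is an -OH, not an -SH.
So the answer is (B).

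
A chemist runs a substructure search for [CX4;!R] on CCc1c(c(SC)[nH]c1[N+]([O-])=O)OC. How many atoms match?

Check the 14 heavy atoms by environment: 1× n (aromatic, X3, in 5-ring) → no; 4× c (aromatic, X3, in 5-ring) → no; 1× N (charge +1, X3, acyclic) → no; 1× O (charge -1, X1, acyclic) → no; 1× O (X1, acyclic) → no; 1× O (X2, acyclic) → no; 4× C (X4, acyclic) → match; 1× S (X2, acyclic) → no.
That gives 4 matching atoms.

4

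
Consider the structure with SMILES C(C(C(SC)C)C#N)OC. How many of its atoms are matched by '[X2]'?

3

The query [X2] means: any atom with exactly two total connections (bonds + H).
Check the 10 heavy atoms by environment: 6× C (X4) → no; 1× O (X2) → match; 1× S (X2) → match; 1× C (X2) → match; 1× N (X1) → no.
Summing the matching environments: 1 + 1 + 1 = 3 matching atoms.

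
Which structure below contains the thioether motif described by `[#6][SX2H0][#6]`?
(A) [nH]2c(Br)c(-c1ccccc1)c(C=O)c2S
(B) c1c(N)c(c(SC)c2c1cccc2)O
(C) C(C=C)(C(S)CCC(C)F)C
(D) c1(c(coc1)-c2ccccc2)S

B

[#6][SX2H0][#6] describes an aliphatic sulfur bridging two carbons with no H on the sulfur (a thioether).
(A) has a thiol (-SH) but the sulfur has H1, not H0 bridging two carbons.
(B) contains a methylthio ether (-SCH3), which satisfies every atom and bond constraint.
(C) has a thiol (-SH) but the sulfur has H1, not H0 bridging two carbons.
(D) has a thiol (-SH) but the sulfur has H1, not H0 bridging two carbons.
So the answer is (B).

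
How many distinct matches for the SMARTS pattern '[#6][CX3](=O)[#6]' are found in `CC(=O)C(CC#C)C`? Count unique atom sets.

1

[#6][CX3](=O)[#6] is the SMARTS for a ketone: a carbonyl carbon (no H) flanked by two carbons.
Exactly one fragment in the molecule meets all constraints, giving 1 match.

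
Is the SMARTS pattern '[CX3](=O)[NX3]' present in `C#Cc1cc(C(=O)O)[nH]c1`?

No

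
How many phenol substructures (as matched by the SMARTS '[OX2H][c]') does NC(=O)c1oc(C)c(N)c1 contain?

0

[OX2H][c] is the SMARTS for a phenol: a hydroxyl oxygen attached to an aromatic carbon.
No fragment in the molecule satisfies every constraint, giving 0 matches.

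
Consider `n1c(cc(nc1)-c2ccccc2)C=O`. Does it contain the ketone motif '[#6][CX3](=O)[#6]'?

No

The pattern [#6][CX3](=O)[#6] describes a carbonyl carbon (no H) flanked by two carbons — a ketone.
The closest candidate here is an aldehyde (-CHO), but the carbonyl carbon has H1, so it is not flanked by two carbons. No other fragment satisfies the full query, so there is no match.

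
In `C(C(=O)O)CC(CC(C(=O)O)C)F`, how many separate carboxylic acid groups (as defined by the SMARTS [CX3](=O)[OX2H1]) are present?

2

[CX3](=O)[OX2H1] is the SMARTS for a carboxylic acid: an sp2 carbon double-bonded to O and single-bonded to an -OH oxygen.
The molecule carries 2 separate instances of a carboxylic acid group (-C(=O)OH) meeting every constraint; each maps to a distinct set of atoms, giving 2 matches.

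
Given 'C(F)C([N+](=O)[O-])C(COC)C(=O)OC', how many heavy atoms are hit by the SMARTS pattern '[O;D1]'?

3

The query [O;D1] means: aliphatic oxygen bonded to exactly one heavy atom.
Check the 14 heavy atoms by environment: 2× C (D2) → no; 3× C (D3) → no; 2× O (D1) → match; 2× O (D2) → no; 2× C (D1) → no; 1× N (charge +1, D3) → no; 1× O (charge -1, D1) → match; 1× F (D1) → no.
Summing the matching environments: 2 + 1 = 3 matching atoms.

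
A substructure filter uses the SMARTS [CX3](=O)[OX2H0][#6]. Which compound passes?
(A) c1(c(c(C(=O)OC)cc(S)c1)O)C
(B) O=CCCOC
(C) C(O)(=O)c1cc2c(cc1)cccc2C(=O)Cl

A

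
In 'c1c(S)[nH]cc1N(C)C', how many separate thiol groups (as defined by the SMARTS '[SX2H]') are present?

1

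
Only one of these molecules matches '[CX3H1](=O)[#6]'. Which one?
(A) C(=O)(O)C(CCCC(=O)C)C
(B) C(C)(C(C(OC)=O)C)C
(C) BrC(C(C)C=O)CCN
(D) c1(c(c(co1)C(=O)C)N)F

C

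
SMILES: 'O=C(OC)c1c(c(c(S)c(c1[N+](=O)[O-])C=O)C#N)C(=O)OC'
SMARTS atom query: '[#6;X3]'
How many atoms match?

The query [#6;X3] means: any carbon (aromatic or not) with three total connections.
Check the 22 heavy atoms by environment: 6× c (aromatic, X3) → match; 1× C (X2) → no; 1× N (X1) → no; 3× C (X3) → match; 4× O (X1) → no; 2× O (X2) → no; 2× C (X4) → no; 1× S (X2) → no; 1× N (charge +1, X3) → no; 1× O (charge -1, X1) → no.
Summing the matching environments: 6 + 3 = 9 matching atoms.

9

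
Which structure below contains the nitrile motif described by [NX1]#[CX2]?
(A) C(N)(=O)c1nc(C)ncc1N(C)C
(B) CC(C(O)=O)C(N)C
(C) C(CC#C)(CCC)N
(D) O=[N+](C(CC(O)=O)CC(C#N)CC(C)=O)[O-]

D

[NX1]#[CX2] describes a nitrogen triple-bonded to a two-connected carbon (a nitrile).
(A) has a primary amide (-C(=O)NH2) but the nitrogen is NX3, not NX1.
(B) has a primary amino group (-NH2) but the nitrogen is NX3 (three connections), not NX1 triple-bonded.
(C) has a primary amino group (-NH2) but the nitrogen is NX3 (three connections), not NX1 triple-bonded.
(D) contains a nitrile (-C#N), which satisfies every atom and bond constraint.
So the answer is (D).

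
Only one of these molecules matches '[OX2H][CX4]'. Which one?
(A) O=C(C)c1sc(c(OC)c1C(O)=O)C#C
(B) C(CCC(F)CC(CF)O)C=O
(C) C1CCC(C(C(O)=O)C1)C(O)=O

B

[OX2H][CX4] describes a hydroxyl oxygen bound to an sp3 (X4) carbon (an aliphatic alcohol).
(A) has a methoxy ether (-OCH3) but the oxygen has H0 (ether), not H1.
(B) contains a hydroxyl group (-OH), which satisfies every atom and bond constraint.
(C) has a carboxylic acid group (-C(=O)OH) but the -OH is on a CX3 carbonyl carbon, not a CX4 carbon.
So the answer is (B).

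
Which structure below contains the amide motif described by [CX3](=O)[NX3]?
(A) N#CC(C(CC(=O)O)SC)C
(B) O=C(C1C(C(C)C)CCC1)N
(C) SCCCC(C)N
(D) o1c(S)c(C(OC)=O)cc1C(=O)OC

B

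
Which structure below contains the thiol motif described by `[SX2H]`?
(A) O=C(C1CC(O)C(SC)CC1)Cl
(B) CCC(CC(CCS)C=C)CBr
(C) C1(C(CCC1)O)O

B

[SX2H] describes an aliphatic sulfur with two connections, one being H (a thiol).
(A) has a hydroxyl group (-OH) but it is an -OH, not an -SH.
(B) contains a thiol (-SH), which satisfies every atom and bond constraint.
(C) has a hydroxyl group (-OH) but it is an -OH, not an -SH.
So the answer is (B).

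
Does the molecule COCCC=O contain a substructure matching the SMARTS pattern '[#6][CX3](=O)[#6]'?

The pattern [#6][CX3](=O)[#6] describes a carbonyl carbon (no H) flanked by two carbons — a ketone.
The closest candidate here is an aldehyde (-CHO), but the carbonyl carbon has H1, so it is not flanked by two carbons. No other fragment satisfies the full query, so there is no match.

No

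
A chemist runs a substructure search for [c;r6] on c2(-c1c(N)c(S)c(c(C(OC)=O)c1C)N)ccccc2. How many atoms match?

12

The query [c;r6] means: aromatic carbon that belongs to a six-membered ring.
Check the 20 heavy atoms by environment: 12× c (aromatic, in 6-ring) → match; 1× S (acyclic) → no; 2× N (acyclic) → no; 3× C (acyclic) → no; 2× O (acyclic) → no.
That gives 12 matching atoms.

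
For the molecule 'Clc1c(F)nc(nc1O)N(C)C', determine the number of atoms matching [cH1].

0

The query [cH1] means: aromatic carbon bearing exactly one hydrogen.
Check the 12 heavy atoms by environment: 2× n (aromatic, H0) → no; 4× c (aromatic, H0) → no; 1× Cl (H0) → no; 1× F (H0) → no; 1× N (H0) → no; 2× C (H3) → no; 1× O (H1) → no.
No environment satisfies the query, so 0 matching atoms.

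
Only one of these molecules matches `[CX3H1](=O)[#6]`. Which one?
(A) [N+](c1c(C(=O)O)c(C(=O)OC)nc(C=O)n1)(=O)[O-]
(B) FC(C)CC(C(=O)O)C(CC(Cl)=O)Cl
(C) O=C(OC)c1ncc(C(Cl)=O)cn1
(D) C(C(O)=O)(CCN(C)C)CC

[CX3H1](=O)[#6] describes an sp2 carbon with one H, double-bonded to O and single-bonded to carbon (an aldehyde).
(A) contains an aldehyde (-CHO), which satisfies every atom and bond constraint.
(B) has a carboxylic acid group (-C(=O)OH) but the carbonyl carbon has H0 and is bonded to O, not H1.
(C) has a methyl-ester group (-C(=O)OCH3) but the carbonyl carbon has H0, not H1.
(D) has a carboxylic acid group (-C(=O)OH) but the carbonyl carbon has H0 and is bonded to O, not H1.
So the answer is (A).

A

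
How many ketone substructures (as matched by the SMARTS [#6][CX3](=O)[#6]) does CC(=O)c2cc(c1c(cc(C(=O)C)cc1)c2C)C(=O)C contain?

[#6][CX3](=O)[#6] is the SMARTS for a ketone: a carbonyl carbon (no H) flanked by two carbons.
The molecule carries 3 separate instances of an acetyl/ketone group (-C(=O)CH3) meeting every constraint; each maps to a distinct set of atoms, giving 3 matches.

3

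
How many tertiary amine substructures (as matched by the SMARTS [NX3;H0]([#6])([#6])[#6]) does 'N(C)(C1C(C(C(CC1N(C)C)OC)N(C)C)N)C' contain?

3

[NX3;H0]([#6])([#6])[#6] is the SMARTS for a tertiary amine: a trivalent nitrogen with no H, bonded to three carbons.
The molecule carries 3 separate instances of a dimethylamino group (-N(CH3)2) meeting every constraint; each maps to a distinct set of atoms, giving 3 matches.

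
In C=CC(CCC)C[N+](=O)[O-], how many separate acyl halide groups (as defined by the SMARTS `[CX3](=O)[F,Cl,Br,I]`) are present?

[CX3](=O)[F,Cl,Br,I] is the SMARTS for an acyl halide: a carbonyl carbon bonded to a halogen.
No fragment in the molecule satisfies every constraint, giving 0 matches.

0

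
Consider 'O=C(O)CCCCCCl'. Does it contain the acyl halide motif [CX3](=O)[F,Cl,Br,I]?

The pattern [CX3](=O)[F,Cl,Br,I] describes a carbonyl carbon bonded to a halogen — an acyl halide.
The closest candidate here is a carboxylic acid group (-C(=O)OH), but the carbonyl is bonded to -OH, not to a halogen. No other fragment satisfies the full query, so there is no match.

No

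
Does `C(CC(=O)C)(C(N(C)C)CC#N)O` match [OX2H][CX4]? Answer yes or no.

The pattern [OX2H][CX4] describes a hydroxyl oxygen bound to an sp3 (X4) carbon — an aliphatic alcohol.
The molecule carries a hydroxyl group (-OH), whose atoms satisfy every constraint of the query, so the pattern matches.

Yes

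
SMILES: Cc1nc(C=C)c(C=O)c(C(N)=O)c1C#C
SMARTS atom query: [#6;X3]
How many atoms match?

The query [#6;X3] means: any carbon (aromatic or not) with three total connections.
Check the 16 heavy atoms by environment: 1× n (aromatic, X2) → no; 5× c (aromatic, X3) → match; 1× C (X4) → no; 4× C (X3) → match; 2× O (X1) → no; 2× C (X2) → no; 1× N (X3) → no.
Summing the matching environments: 5 + 4 = 9 matching atoms.

9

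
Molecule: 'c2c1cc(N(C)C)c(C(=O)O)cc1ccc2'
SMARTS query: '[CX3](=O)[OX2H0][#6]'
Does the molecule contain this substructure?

The pattern [CX3](=O)[OX2H0][#6] describes a carbonyl carbon bonded to an oxygen that is itself bonded to carbon (no H on that O) — an ester.
The closest candidate here is a carboxylic acid group (-C(=O)OH), but the singly-bonded O carries H (OX2H1, not H0). No other fragment satisfies the full query, so there is no match.

No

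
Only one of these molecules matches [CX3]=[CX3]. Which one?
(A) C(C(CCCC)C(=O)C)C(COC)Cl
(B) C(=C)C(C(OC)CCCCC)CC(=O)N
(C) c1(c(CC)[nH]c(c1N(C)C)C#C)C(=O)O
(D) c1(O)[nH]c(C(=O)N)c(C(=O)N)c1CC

B

[CX3]=[CX3] describes a non-aromatic C=C double bond between two sp2 carbons (an alkene).
(A) has an ethyl group (-CH2CH3) but its C-C bond is a single bond between CX4 carbons, not CX3=CX3.
(B) contains a vinyl group (-CH=CH2), which satisfies every atom and bond constraint.
(C) has an ethyl group (-CH2CH3) but its C-C bond is a single bond between CX4 carbons, not CX3=CX3.
(D) has an ethyl group (-CH2CH3) but its C-C bond is a single bond between CX4 carbons, not CX3=CX3.
So the answer is (B).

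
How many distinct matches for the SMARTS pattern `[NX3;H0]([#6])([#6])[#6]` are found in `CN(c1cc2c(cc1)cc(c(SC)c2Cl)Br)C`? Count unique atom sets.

1

[NX3;H0]([#6])([#6])[#6] is the SMARTS for a tertiary amine: a trivalent nitrogen with no H, bonded to three carbons.
Exactly one fragment in the molecule meets all constraints, giving 1 match.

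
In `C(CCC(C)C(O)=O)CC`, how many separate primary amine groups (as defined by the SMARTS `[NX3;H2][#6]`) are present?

[NX3;H2][#6] is the SMARTS for a primary amine: a trivalent nitrogen with two H attached to carbon.
No fragment in the molecule satisfies every constraint, giving 0 matches.

0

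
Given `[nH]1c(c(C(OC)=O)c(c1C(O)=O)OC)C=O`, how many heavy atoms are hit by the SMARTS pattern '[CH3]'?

2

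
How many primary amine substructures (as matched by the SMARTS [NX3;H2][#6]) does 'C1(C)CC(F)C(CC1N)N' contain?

2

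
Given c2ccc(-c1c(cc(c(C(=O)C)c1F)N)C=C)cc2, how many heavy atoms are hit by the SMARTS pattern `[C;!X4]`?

3

Check the 19 heavy atoms by environment: 12× c (aromatic, X3) → no; 3× C (X3) → match; 1× O (X1) → no; 1× C (X4) → no; 1× F (X1) → no; 1× N (X3) → no.
That gives 3 matching atoms.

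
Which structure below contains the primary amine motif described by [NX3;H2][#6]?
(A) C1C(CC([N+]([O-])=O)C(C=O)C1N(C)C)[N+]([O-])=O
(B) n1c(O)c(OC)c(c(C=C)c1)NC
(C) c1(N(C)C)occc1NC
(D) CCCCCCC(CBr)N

D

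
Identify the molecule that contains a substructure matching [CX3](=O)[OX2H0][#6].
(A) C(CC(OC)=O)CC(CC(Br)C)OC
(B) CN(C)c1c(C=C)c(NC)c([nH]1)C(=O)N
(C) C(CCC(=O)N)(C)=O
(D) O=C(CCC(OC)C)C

A

[CX3](=O)[OX2H0][#6] describes a carbonyl carbon bonded to an oxygen that is itself bonded to carbon (no H on that O) (an ester).
(A) contains a methyl-ester group (-C(=O)OCH3), which satisfies every atom and bond constraint.
(B) has a primary amide (-C(=O)NH2) but the carbonyl is bonded to N, not to an O-C linkage.
(C) has a primary amide (-C(=O)NH2) but the carbonyl is bonded to N, not to an O-C linkage.
(D) has a methoxy ether (-OCH3) but the ether oxygen is not adjacent to a C=O carbon.
So the answer is (A).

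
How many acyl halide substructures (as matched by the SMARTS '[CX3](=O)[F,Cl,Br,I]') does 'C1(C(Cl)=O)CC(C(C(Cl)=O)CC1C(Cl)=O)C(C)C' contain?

3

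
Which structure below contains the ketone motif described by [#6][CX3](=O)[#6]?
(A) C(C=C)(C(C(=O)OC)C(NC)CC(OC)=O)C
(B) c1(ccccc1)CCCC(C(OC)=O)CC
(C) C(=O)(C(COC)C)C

C

[#6][CX3](=O)[#6] describes a carbonyl carbon (no H) flanked by two carbons (a ketone).
(A) has a methyl-ester group (-C(=O)OCH3) but one neighbour of the carbonyl carbon is O, not C.
(B) has a methyl-ester group (-C(=O)OCH3) but one neighbour of the carbonyl carbon is O, not C.
(C) contains an acetyl/ketone group (-C(=O)CH3), which satisfies every atom and bond constraint.
So the answer is (C).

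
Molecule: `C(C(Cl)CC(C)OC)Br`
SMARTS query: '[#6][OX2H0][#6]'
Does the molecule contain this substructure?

The pattern [#6][OX2H0][#6] describes an aliphatic oxygen bridging two carbons with no H on the oxygen — an ether.
The molecule carries a methoxy ether (-OCH3), whose atoms satisfy every constraint of the query, so the pattern matches.

Yes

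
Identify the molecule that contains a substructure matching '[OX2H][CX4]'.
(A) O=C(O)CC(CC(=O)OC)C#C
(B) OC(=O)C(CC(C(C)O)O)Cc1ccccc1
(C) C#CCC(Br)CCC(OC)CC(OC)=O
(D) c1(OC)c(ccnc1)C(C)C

B

[OX2H][CX4] describes a hydroxyl oxygen bound to an sp3 (X4) carbon (an aliphatic alcohol).
(A) has a carboxylic acid group (-C(=O)OH) but the -OH is on a CX3 carbonyl carbon, not a CX4 carbon.
(B) contains a hydroxyl group (-OH), which satisfies every atom and bond constraint.
(C) has a methoxy ether (-OCH3) but the oxygen has H0 (ether), not H1.
(D) has a methoxy ether (-OCH3) but the oxygen has H0 (ether), not H1.
So the answer is (B).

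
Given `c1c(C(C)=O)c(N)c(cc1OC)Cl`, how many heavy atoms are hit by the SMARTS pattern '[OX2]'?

Check the 13 heavy atoms by environment: 6× c (aromatic, X3) → no; 1× C (X3) → no; 1× O (X1) → no; 2× C (X4) → no; 1× Cl (X1) → no; 1× N (X3) → no; 1× O (X2) → match.
That gives 1 matching atom.

1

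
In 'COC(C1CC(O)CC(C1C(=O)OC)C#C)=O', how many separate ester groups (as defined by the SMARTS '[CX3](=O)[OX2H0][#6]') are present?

2

[CX3](=O)[OX2H0][#6] is the SMARTS for an ester: a carbonyl carbon bonded to an oxygen that is itself bonded to carbon (no H on that O).
The molecule carries 2 separate instances of a methyl-ester group (-C(=O)OCH3) meeting every constraint; each maps to a distinct set of atoms, giving 2 matches.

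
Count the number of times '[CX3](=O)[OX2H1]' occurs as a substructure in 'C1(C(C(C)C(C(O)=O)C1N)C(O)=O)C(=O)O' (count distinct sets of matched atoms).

3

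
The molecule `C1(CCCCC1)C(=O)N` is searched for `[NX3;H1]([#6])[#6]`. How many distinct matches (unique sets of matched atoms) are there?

0

[NX3;H1]([#6])[#6] is the SMARTS for a secondary amine: a trivalent nitrogen with one H, bonded to two carbons.
The molecule has a primary amide (-C(=O)NH2), but the -C(=O)NH2 nitrogen has H2, not H1; nothing else fits, so there are 0 matches.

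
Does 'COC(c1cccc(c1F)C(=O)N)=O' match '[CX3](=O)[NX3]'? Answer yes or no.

The pattern [CX3](=O)[NX3] describes a carbonyl carbon bonded to a trivalent nitrogen — an amide.
The molecule carries a primary amide (-C(=O)NH2), whose atoms satisfy every constraint of the query, so the pattern matches.

Yes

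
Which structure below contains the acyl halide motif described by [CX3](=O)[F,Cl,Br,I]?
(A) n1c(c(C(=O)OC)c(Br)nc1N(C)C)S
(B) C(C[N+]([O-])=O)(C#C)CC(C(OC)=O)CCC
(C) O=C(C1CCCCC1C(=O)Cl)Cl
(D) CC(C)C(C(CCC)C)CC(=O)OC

C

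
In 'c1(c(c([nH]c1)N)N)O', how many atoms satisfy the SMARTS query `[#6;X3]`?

The query [#6;X3] means: any carbon (aromatic or not) with three total connections.
Check the 8 heavy atoms by environment: 1× n (aromatic, X3) → no; 4× c (aromatic, X3) → match; 2× N (X3) → no; 1× O (X2) → no.
That gives 4 matching atoms.

4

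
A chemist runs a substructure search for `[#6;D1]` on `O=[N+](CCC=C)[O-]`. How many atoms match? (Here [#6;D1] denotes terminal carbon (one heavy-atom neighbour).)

1

The query [#6;D1] means: carbon bonded to exactly one heavy atom.
Check the 7 heavy atoms by environment: 3× C (D2) → no; 1× C (D1) → match; 1× N (charge +1, D3) → no; 1× O (charge -1, D1) → no; 1× O (D1) → no.
That gives 1 matching atom.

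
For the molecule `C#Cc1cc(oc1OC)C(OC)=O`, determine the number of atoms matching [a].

The query [a] means: a matches any aromatic atom.
Check the 13 heavy atoms by environment: 1× o (aromatic) → match; 4× c (aromatic) → match; 3× O → no; 5× C → no.
Summing the matching environments: 1 + 4 = 5 matching atoms.

5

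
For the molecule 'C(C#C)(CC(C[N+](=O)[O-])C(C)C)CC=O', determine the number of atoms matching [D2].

5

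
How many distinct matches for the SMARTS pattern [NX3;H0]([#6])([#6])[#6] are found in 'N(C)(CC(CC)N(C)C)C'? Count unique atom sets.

2

[NX3;H0]([#6])([#6])[#6] is the SMARTS for a tertiary amine: a trivalent nitrogen with no H, bonded to three carbons.
The molecule carries 2 separate instances of a dimethylamino group (-N(CH3)2) meeting every constraint; each maps to a distinct set of atoms, giving 2 matches.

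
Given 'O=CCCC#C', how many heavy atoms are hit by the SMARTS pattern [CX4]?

Check the 6 heavy atoms by environment: 2× C (X4) → match; 2× C (X2) → no; 1× C (X3) → no; 1× O (X1) → no.
That gives 2 matching atoms.

2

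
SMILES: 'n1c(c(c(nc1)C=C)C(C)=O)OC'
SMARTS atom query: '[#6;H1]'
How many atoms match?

The query [#6;H1] means: any carbon bearing exactly one hydrogen.
Check the 13 heavy atoms by environment: 2× n (aromatic, H0) → no; 1× c (aromatic, H1) → match; 3× c (aromatic, H0) → no; 1× C (H0) → no; 2× O (H0) → no; 2× C (H3) → no; 1× C (H1) → match; 1× C (H2) → no.
Summing the matching environments: 1 + 1 = 2 matching atoms.

2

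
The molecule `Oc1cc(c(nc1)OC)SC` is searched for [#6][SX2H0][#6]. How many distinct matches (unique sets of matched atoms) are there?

[#6][SX2H0][#6] is the SMARTS for a thioether: an aliphatic sulfur bridging two carbons with no H on the sulfur.
Exactly one fragment in the molecule meets all constraints, giving 1 match.

1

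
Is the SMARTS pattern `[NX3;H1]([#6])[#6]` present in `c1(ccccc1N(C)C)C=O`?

The pattern [NX3;H1]([#6])[#6] describes a trivalent nitrogen with one H, bonded to two carbons — a secondary amine.
The closest candidate here is a dimethylamino group (-N(CH3)2), but the nitrogen has H0, not H1. No other fragment satisfies the full query, so there is no match.

No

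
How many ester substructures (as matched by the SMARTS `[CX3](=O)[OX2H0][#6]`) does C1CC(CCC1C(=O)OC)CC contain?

1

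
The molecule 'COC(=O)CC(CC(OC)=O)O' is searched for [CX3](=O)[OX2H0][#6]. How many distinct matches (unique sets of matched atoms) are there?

[CX3](=O)[OX2H0][#6] is the SMARTS for an ester: a carbonyl carbon bonded to an oxygen that is itself bonded to carbon (no H on that O).
The molecule carries 2 separate instances of a methyl-ester group (-C(=O)OCH3) meeting every constraint; each maps to a distinct set of atoms, giving 2 matches.

2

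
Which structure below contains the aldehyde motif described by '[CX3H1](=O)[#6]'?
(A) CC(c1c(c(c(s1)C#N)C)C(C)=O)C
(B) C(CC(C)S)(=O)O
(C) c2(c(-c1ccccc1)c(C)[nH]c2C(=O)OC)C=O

C

[CX3H1](=O)[#6] describes an sp2 carbon with one H, double-bonded to O and single-bonded to carbon (an aldehyde).
(A) has an acetyl/ketone group (-C(=O)CH3) but the carbonyl carbon has H0 (two carbon neighbours), not H1.
(B) has a carboxylic acid group (-C(=O)OH) but the carbonyl carbon has H0 and is bonded to O, not H1.
(C) contains an aldehyde (-CHO), which satisfies every atom and bond constraint.
So the answer is (C).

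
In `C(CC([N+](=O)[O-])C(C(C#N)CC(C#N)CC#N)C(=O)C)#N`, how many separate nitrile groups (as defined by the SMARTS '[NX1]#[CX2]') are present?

4

[NX1]#[CX2] is the SMARTS for a nitrile: a nitrogen triple-bonded to a two-connected carbon.
The molecule carries 4 separate instances of a nitrile (-C#N) meeting every constraint; each maps to a distinct set of atoms, giving 4 matches.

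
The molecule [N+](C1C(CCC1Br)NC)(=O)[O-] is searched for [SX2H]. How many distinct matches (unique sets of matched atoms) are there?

0

[SX2H] is the SMARTS for a thiol: an aliphatic sulfur with two connections, one being H.
No fragment in the molecule satisfies every constraint, giving 0 matches.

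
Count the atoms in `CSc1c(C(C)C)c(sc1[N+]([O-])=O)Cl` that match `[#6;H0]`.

The query [#6;H0] means: any carbon with no attached hydrogen.
Check the 14 heavy atoms by environment: 1× s (aromatic, H0) → no; 4× c (aromatic, H0) → match; 1× N (charge +1, H0) → no; 1× O (charge -1, H0) → no; 1× O (H0) → no; 1× C (H1) → no; 3× C (H3) → no; 1× Cl (H0) → no; 1× S (H0) → no.
That gives 4 matching atoms.

4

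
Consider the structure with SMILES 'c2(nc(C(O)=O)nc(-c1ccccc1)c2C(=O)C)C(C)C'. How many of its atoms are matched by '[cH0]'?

The query [cH0] means: aromatic carbon with no attached hydrogen (substituted or ring-fusion).
Check the 21 heavy atoms by environment: 2× n (aromatic, H0) → no; 5× c (aromatic, H0) → match; 2× C (H0) → no; 2× O (H0) → no; 1× O (H1) → no; 3× C (H3) → no; 1× C (H1) → no; 5× c (aromatic, H1) → no.
That gives 5 matching atoms.

5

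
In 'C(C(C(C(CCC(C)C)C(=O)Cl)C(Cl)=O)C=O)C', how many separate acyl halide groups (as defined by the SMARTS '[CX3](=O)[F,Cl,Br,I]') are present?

2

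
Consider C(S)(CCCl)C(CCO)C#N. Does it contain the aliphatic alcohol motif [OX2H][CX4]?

The pattern [OX2H][CX4] describes a hydroxyl oxygen bound to an sp3 (X4) carbon — an aliphatic alcohol.
The molecule carries a hydroxyl group (-OH), whose atoms satisfy every constraint of the query, so the pattern matches.

Yes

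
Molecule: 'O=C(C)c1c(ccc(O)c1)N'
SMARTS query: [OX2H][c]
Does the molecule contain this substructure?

Yes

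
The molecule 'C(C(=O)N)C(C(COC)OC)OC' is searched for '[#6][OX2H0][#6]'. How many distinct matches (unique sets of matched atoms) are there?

3

[#6][OX2H0][#6] is the SMARTS for an ether: an aliphatic oxygen bridging two carbons with no H on the oxygen.
The molecule carries 3 separate instances of a methoxy ether (-OCH3) meeting every constraint; each maps to a distinct set of atoms, giving 3 matches.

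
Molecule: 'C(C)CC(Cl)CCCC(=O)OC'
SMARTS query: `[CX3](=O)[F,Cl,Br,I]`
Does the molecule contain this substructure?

The pattern [CX3](=O)[F,Cl,Br,I] describes a carbonyl carbon bonded to a halogen — an acyl halide.
The closest candidate here is a methyl-ester group (-C(=O)OCH3), but the carbonyl is bonded to -O-C, not to a halogen. No other fragment satisfies the full query, so there is no match.

No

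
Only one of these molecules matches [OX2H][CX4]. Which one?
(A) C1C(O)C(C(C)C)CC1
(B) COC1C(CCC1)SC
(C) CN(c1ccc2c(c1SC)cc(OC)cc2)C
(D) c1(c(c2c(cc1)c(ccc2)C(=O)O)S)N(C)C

[OX2H][CX4] describes a hydroxyl oxygen bound to an sp3 (X4) carbon (an aliphatic alcohol).
(A) contains a hydroxyl group (-OH), which satisfies every atom and bond constraint.
(B) has a methoxy ether (-OCH3) but the oxygen has H0 (ether), not H1.
(C) has a methoxy ether (-OCH3) but the oxygen has H0 (ether), not H1.
(D) has a carboxylic acid group (-C(=O)OH) but the -OH is on a CX3 carbonyl carbon, not a CX4 carbon.
So the answer is (A).

A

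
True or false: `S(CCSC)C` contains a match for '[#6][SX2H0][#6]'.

The pattern [#6][SX2H0][#6] describes an aliphatic sulfur bridging two carbons with no H on the sulfur — a thioether.
The molecule carries a methylthio ether (-SCH3), whose atoms satisfy every constraint of the query, so the pattern matches.

True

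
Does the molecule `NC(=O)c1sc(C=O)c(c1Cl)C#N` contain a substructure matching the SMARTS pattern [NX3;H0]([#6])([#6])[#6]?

The pattern [NX3;H0]([#6])([#6])[#6] describes a trivalent nitrogen with no H, bonded to three carbons — a tertiary amine.
The closest candidate here is a primary amide (-C(=O)NH2), but the amide nitrogen has H2 and only one carbon neighbour. No other fragment satisfies the full query, so there is no match.

No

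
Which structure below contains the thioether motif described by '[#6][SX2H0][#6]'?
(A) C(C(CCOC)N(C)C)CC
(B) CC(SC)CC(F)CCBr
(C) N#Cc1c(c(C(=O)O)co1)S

[#6][SX2H0][#6] describes an aliphatic sulfur bridging two carbons with no H on the sulfur (a thioether).
(A) has a methoxy ether (-OCH3) but the bridging atom is O, not S.
(B) contains a methylthio ether (-SCH3), which satisfies every atom and bond constraint.
(C) has a thiol (-SH) but the sulfur has H1, not H0 bridging two carbons.
So the answer is (B).

B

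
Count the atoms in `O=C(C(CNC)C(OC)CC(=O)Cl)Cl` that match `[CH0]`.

2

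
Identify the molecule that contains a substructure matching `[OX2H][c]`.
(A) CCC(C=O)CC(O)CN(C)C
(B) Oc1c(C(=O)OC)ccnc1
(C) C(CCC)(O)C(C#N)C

[OX2H][c] describes a hydroxyl oxygen attached to an aromatic carbon (a phenol).
(A) has a hydroxyl group (-OH) but the -OH is on an aliphatic carbon, not an aromatic c.
(B) contains a hydroxyl group (-OH), which satisfies every atom and bond constraint.
(C) has a hydroxyl group (-OH) but the -OH is on an aliphatic carbon, not an aromatic c.
So the answer is (B).

B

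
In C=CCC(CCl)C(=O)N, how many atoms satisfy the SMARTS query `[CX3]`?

3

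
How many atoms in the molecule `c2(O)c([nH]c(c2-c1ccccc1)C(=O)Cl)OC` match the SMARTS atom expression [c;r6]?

6

The query [c;r6] means: aromatic carbon that belongs to a six-membered ring.
Check the 17 heavy atoms by environment: 1× n (aromatic, in 5-ring) → no; 4× c (aromatic, in 5-ring) → no; 3× O (acyclic) → no; 2× C (acyclic) → no; 6× c (aromatic, in 6-ring) → match; 1× Cl (acyclic) → no.
That gives 6 matching atoms.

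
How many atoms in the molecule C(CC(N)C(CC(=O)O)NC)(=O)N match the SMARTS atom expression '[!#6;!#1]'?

6

The query [!#6;!#1] means: not carbon and not hydrogen — any heteroatom.
Check the 13 heavy atoms by environment: 7× C → no; 3× N → match; 3× O → match.
Summing the matching environments: 3 + 3 = 6 matching atoms.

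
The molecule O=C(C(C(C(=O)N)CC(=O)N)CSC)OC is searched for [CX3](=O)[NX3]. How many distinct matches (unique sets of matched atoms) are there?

[CX3](=O)[NX3] is the SMARTS for an amide: a carbonyl carbon bonded to a trivalent nitrogen.
The molecule carries 2 separate instances of a primary amide (-C(=O)NH2) meeting every constraint; each maps to a distinct set of atoms, giving 2 matches.

2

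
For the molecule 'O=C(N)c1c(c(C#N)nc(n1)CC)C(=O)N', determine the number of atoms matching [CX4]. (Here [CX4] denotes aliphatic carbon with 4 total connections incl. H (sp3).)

2

The query [CX4] means: C with X4: aliphatic carbon with exactly 4 total connections (bonds + H).
Check the 16 heavy atoms by environment: 2× n (aromatic, X2) → no; 4× c (aromatic, X3) → no; 2× C (X3) → no; 2× O (X1) → no; 2× N (X3) → no; 2× C (X4) → match; 1× C (X2) → no; 1× N (X1) → no.
That gives 2 matching atoms.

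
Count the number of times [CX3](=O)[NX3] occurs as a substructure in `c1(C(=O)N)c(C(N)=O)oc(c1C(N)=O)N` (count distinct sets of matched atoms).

[CX3](=O)[NX3] is the SMARTS for an amide: a carbonyl carbon bonded to a trivalent nitrogen.
The molecule carries 3 separate instances of a primary amide (-C(=O)NH2) meeting every constraint; each maps to a distinct set of atoms, giving 3 matches.

3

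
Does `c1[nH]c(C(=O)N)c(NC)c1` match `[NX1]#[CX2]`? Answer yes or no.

No

The pattern [NX1]#[CX2] describes a nitrogen triple-bonded to a two-connected carbon — a nitrile.
The closest candidate here is a primary amide (-C(=O)NH2), but the nitrogen is NX3, not NX1. No other fragment satisfies the full query, so there is no match.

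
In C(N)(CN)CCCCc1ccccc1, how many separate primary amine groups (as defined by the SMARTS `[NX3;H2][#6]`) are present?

2

[NX3;H2][#6] is the SMARTS for a primary amine: a trivalent nitrogen with two H attached to carbon.
The molecule carries 2 separate instances of a primary amino group (-NH2) meeting every constraint; each maps to a distinct set of atoms, giving 2 matches.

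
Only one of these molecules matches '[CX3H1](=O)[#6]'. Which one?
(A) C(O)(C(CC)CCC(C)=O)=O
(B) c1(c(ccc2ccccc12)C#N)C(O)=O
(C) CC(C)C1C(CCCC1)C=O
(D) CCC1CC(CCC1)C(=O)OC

[CX3H1](=O)[#6] describes an sp2 carbon with one H, double-bonded to O and single-bonded to carbon (an aldehyde).
(A) has an acetyl/ketone group (-C(=O)CH3) but the carbonyl carbon has H0 (two carbon neighbours), not H1.
(B) has a carboxylic acid group (-C(=O)OH) but the carbonyl carbon has H0 and is bonded to O, not H1.
(C) contains an aldehyde (-CHO), which satisfies every atom and bond constraint.
(D) has a methyl-ester group (-C(=O)OCH3) but the carbonyl carbon has H0, not H1.
So the answer is (C).

C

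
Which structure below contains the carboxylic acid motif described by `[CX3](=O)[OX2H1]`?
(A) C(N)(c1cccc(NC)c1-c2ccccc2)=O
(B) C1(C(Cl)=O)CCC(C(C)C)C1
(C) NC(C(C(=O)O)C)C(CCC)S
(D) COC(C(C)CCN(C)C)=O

C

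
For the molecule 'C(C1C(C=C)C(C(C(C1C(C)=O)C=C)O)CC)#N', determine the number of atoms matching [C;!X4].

6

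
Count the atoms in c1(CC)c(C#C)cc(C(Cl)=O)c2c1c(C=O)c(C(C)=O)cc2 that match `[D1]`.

The query [D1] means: atom with exactly one heavy-atom neighbour (degree 1).
Check the 22 heavy atoms by environment: 7× c (aromatic, D3) → no; 3× c (aromatic, D2) → no; 2× C (D3) → no; 3× O (D1) → match; 3× C (D1) → match; 3× C (D2) → no; 1× Cl (D1) → match.
Summing the matching environments: 3 + 3 + 1 = 7 matching atoms.

7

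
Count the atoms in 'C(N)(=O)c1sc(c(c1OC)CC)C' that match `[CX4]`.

4

Check the 13 heavy atoms by environment: 1× s (aromatic, X2) → no; 4× c (aromatic, X3) → no; 4× C (X4) → match; 1× C (X3) → no; 1× O (X1) → no; 1× N (X3) → no; 1× O (X2) → no.
That gives 4 matching atoms.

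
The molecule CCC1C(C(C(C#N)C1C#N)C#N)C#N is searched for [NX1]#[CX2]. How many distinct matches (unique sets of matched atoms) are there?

4

[NX1]#[CX2] is the SMARTS for a nitrile: a nitrogen triple-bonded to a two-connected carbon.
The molecule carries 4 separate instances of a nitrile (-C#N) meeting every constraint; each maps to a distinct set of atoms, giving 4 matches.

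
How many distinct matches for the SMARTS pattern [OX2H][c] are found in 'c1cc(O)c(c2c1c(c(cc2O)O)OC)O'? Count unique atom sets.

[OX2H][c] is the SMARTS for a phenol: a hydroxyl oxygen attached to an aromatic carbon.
The molecule carries 4 separate instances of a hydroxyl group (-OH) meeting every constraint; each maps to a distinct set of atoms, giving 4 matches.

4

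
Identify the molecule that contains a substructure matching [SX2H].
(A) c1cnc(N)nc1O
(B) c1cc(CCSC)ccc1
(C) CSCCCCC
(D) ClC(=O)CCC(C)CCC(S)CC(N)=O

D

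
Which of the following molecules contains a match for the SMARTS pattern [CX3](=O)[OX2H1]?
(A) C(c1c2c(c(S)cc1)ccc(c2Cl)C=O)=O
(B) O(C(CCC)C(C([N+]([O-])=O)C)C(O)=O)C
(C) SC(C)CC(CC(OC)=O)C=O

B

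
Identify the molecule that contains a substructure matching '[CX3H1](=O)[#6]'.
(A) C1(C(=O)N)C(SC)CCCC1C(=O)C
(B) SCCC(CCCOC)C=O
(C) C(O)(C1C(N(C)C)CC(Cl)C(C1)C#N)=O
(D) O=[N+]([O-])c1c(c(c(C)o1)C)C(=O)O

B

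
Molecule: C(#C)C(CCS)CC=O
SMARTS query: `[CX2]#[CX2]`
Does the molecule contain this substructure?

Yes

The pattern [CX2]#[CX2] describes a carbon-carbon triple bond — an alkyne.
The molecule carries an ethynyl group (-C#CH), whose atoms satisfy every constraint of the query, so the pattern matches.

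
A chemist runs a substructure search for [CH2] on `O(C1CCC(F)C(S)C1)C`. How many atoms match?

The query [CH2] means: aliphatic carbon with exactly two hydrogens.
Check the 10 heavy atoms by environment: 3× C (H1) → no; 3× C (H2) → match; 1× O (H0) → no; 1× C (H3) → no; 1× S (H1) → no; 1× F (H0) → no.
That gives 3 matching atoms.

3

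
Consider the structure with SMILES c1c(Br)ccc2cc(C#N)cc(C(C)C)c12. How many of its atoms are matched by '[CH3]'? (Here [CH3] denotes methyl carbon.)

Check the 16 heavy atoms by environment: 5× c (aromatic, H0) → no; 5× c (aromatic, H1) → no; 1× C (H1) → no; 2× C (H3) → match; 1× C (H0) → no; 1× N (H0) → no; 1× Br (H0) → no.
That gives 2 matching atoms.

2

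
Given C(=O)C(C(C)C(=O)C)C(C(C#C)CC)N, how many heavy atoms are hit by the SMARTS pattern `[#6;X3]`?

2

The query [#6;X3] means: any carbon (aromatic or not) with three total connections.
Check the 15 heavy atoms by environment: 8× C (X4) → no; 1× N (X3) → no; 2× C (X2) → no; 2× C (X3) → match; 2× O (X1) → no.
That gives 2 matching atoms.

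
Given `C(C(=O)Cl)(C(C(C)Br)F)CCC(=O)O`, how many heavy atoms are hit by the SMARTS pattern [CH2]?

2

The query [CH2] means: aliphatic carbon with exactly two hydrogens.
Check the 14 heavy atoms by environment: 1× C (H3) → no; 3× C (H1) → no; 2× C (H2) → match; 1× Br (H0) → no; 1× F (H0) → no; 2× C (H0) → no; 2× O (H0) → no; 1× Cl (H0) → no; 1× O (H1) → no.
That gives 2 matching atoms.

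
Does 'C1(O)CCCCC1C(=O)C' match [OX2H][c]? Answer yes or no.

The pattern [OX2H][c] describes a hydroxyl oxygen attached to an aromatic carbon — a phenol.
The closest candidate here is a hydroxyl group (-OH), but the -OH is on an aliphatic carbon, not an aromatic c. No other fragment satisfies the full query, so there is no match.

No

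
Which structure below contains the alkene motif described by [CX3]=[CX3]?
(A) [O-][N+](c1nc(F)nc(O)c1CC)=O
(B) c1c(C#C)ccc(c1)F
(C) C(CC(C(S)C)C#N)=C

C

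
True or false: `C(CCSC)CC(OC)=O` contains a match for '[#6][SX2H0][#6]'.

True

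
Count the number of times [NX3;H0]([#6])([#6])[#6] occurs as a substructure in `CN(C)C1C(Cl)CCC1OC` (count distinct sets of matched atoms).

[NX3;H0]([#6])([#6])[#6] is the SMARTS for a tertiary amine: a trivalent nitrogen with no H, bonded to three carbons.
Exactly one fragment in the molecule meets all constraints, giving 1 match.

1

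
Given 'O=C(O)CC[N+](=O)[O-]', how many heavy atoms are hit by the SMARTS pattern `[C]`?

The query [C] means: uppercase C matches aliphatic (non-aromatic) carbon only.
Check the 8 heavy atoms by environment: 3× C → match; 1× N (charge +1) → no; 1× O (charge -1) → no; 3× O → no.
That gives 3 matching atoms.

3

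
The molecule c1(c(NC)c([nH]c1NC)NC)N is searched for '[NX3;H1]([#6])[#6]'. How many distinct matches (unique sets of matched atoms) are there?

3

[NX3;H1]([#6])[#6] is the SMARTS for a secondary amine: a trivalent nitrogen with one H, bonded to two carbons.
The molecule carries 3 separate instances of an N-methylamino group (-NHCH3) meeting every constraint; each maps to a distinct set of atoms, giving 3 matches.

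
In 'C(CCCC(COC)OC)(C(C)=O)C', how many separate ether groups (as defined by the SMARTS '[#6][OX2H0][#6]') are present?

[#6][OX2H0][#6] is the SMARTS for an ether: an aliphatic oxygen bridging two carbons with no H on the oxygen.
The molecule carries 2 separate instances of a methoxy ether (-OCH3) meeting every constraint; each maps to a distinct set of atoms, giving 2 matches.

2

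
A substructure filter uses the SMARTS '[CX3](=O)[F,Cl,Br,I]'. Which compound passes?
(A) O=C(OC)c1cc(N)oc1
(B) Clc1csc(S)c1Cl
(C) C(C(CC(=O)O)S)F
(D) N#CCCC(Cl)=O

[CX3](=O)[F,Cl,Br,I] describes a carbonyl carbon bonded to a halogen (an acyl halide).
(A) has a methyl-ester group (-C(=O)OCH3) but the carbonyl is bonded to -O-C, not to a halogen.
(B) has a chloro substituent but the Cl is not on a carbonyl carbon.
(C) has a carboxylic acid group (-C(=O)OH) but the carbonyl is bonded to -OH, not to a halogen.
(D) contains an acyl chloride (-C(=O)Cl), which satisfies every atom and bond constraint.
So the answer is (D).

D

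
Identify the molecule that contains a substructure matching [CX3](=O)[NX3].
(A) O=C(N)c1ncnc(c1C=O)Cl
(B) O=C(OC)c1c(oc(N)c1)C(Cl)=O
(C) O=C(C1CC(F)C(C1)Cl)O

A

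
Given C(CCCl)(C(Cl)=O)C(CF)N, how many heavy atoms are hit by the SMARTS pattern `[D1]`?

5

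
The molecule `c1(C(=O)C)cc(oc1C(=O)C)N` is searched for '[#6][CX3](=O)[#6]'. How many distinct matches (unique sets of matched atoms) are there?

2

[#6][CX3](=O)[#6] is the SMARTS for a ketone: a carbonyl carbon (no H) flanked by two carbons.
The molecule carries 2 separate instances of an acetyl/ketone group (-C(=O)CH3) meeting every constraint; each maps to a distinct set of atoms, giving 2 matches.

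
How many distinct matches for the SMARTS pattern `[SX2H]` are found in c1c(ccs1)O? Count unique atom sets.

0

[SX2H] is the SMARTS for a thiol: an aliphatic sulfur with two connections, one being H.
The molecule has a hydroxyl group (-OH), but it is an -OH, not an -SH; nothing else fits, so there are 0 matches.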